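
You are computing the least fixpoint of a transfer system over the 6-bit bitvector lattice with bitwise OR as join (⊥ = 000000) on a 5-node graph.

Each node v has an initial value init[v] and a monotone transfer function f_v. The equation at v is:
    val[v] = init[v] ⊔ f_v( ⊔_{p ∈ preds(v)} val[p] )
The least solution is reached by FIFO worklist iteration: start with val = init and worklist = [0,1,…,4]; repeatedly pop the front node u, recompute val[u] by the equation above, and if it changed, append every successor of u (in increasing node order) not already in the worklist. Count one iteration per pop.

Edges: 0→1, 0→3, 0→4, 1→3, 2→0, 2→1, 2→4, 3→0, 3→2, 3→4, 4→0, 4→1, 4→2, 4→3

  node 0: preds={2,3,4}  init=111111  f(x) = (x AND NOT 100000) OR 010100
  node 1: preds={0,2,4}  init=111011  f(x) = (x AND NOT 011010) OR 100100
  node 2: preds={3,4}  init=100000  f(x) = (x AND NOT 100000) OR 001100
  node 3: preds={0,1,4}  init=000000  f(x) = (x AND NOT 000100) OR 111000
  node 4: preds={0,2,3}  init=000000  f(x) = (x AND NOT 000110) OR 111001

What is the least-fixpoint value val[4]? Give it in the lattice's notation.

Trace (12 dequeues):
  [1] u=0 | in 100000 | out 111111 | ==
  [2] u=1 | in 111111 | out 111111 | prev 111011 | push {}
  [3] u=2 | in 000000 | out 101100 | prev 100000 | push {0,1}
  [4] u=3 | in 111111 | out 111011 | prev 000000 | push {2}
  [5] u=4 | in 111111 | out 111001 | prev 000000 | push {3}
  [6] u=0 | in 111111 | out 111111 | ==
  [7] u=1 | in 111111 | out 111111 | ==
  [8] u=2 | in 111011 | out 111111 | prev 101100 | push {0,1,4}
  [9] u=3 | in 111111 | out 111011 | ==
  [10] u=0 | in 111111 | out 111111 | ==
  [11] u=1 | in 111111 | out 111111 | ==
  [12] u=4 | in 111111 | out 111001 | ==

Converged values:
  [0] 111111
  [1] 111111
  [2] 111111
  [3] 111011
  [4] 111001

111001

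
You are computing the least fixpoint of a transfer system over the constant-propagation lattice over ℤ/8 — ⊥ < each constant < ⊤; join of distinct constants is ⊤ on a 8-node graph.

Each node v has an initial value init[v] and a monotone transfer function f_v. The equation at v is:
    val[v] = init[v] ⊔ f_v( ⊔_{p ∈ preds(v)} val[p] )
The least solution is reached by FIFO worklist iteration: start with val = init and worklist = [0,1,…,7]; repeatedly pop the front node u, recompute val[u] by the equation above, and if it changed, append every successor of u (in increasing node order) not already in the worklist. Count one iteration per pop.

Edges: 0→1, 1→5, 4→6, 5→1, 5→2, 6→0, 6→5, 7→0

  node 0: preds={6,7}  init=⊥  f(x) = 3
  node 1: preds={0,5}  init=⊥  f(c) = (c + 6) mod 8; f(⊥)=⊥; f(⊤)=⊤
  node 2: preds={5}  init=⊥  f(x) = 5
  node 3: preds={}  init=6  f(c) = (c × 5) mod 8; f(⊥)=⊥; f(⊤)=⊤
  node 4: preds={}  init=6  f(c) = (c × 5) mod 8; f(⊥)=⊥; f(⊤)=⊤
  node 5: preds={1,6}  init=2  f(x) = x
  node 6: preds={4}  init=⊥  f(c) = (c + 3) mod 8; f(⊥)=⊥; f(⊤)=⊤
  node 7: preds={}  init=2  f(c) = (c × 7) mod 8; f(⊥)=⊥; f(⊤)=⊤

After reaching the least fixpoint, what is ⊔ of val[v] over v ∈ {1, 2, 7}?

⊤

Iteration log — 12 steps:
  step 1. node 0  ⊔preds=2  new=3  old=⊥  +wl: 
  step 2. node 1  ⊔preds=⊤  new=⊤  old=⊥  +wl: 
  step 3. node 2  ⊔preds=2  new=5  old=⊥  +wl: 
  step 4. node 3  ⊔preds=⊥  new=6  stable
  step 5. node 4  ⊔preds=⊥  new=6  stable
  step 6. node 5  ⊔preds=⊤  new=⊤  old=2  +wl: 1,2
  step 7. node 6  ⊔preds=6  new=1  old=⊥  +wl: 0,5
  step 8. node 7  ⊔preds=⊥  new=2  stable
  step 9. node 1  ⊔preds=⊤  new=⊤  stable
  step 10. node 2  ⊔preds=⊤  new=5  stable
  step 11. node 0  ⊔preds=⊤  new=3  stable
  step 12. node 5  ⊔preds=⊤  new=⊤  stable

Least fixpoint reached:
  node 0: 3
  node 1: ⊤
  node 2: 5
  node 3: 6
  node 4: 6
  node 5: ⊤
  node 6: 1
  node 7: 2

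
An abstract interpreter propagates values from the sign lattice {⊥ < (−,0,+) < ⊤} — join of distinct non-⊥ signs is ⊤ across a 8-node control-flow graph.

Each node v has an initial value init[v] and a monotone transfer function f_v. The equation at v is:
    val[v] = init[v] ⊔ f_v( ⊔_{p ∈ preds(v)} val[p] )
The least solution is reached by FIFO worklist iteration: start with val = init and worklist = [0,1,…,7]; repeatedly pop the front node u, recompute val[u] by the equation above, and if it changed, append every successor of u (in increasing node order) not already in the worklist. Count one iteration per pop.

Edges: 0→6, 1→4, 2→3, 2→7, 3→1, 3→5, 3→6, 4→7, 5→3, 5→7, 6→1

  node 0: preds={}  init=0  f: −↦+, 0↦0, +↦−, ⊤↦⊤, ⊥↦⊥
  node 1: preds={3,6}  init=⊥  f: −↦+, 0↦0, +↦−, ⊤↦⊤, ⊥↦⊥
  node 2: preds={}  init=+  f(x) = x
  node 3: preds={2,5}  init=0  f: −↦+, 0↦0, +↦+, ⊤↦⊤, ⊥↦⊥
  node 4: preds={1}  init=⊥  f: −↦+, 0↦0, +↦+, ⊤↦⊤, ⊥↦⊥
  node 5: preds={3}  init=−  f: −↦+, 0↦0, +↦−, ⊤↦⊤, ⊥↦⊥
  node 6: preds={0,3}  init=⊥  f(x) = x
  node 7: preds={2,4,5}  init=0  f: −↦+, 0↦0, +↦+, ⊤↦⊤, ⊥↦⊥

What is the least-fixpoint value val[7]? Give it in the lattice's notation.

Trace (12 dequeues):
  [1] u=0 | in ⊥ | out 0 | ==
  [2] u=1 | in 0 | out 0 | prev ⊥ | push {}
  [3] u=2 | in ⊥ | out + | ==
  [4] u=3 | in ⊤ | out ⊤ | prev 0 | push {1}
  [5] u=4 | in 0 | out 0 | prev ⊥ | push {}
  [6] u=5 | in ⊤ | out ⊤ | prev − | push {3}
  [7] u=6 | in ⊤ | out ⊤ | prev ⊥ | push {}
  [8] u=7 | in ⊤ | out ⊤ | prev 0 | push {}
  [9] u=1 | in ⊤ | out ⊤ | prev 0 | push {4}
  [10] u=3 | in ⊤ | out ⊤ | ==
  [11] u=4 | in ⊤ | out ⊤ | prev 0 | push {7}
  [12] u=7 | in ⊤ | out ⊤ | ==

Converged values:
  [0] 0
  [1] ⊤
  [2] +
  [3] ⊤
  [4] ⊤
  [5] ⊤
  [6] ⊤
  [7] ⊤

⊤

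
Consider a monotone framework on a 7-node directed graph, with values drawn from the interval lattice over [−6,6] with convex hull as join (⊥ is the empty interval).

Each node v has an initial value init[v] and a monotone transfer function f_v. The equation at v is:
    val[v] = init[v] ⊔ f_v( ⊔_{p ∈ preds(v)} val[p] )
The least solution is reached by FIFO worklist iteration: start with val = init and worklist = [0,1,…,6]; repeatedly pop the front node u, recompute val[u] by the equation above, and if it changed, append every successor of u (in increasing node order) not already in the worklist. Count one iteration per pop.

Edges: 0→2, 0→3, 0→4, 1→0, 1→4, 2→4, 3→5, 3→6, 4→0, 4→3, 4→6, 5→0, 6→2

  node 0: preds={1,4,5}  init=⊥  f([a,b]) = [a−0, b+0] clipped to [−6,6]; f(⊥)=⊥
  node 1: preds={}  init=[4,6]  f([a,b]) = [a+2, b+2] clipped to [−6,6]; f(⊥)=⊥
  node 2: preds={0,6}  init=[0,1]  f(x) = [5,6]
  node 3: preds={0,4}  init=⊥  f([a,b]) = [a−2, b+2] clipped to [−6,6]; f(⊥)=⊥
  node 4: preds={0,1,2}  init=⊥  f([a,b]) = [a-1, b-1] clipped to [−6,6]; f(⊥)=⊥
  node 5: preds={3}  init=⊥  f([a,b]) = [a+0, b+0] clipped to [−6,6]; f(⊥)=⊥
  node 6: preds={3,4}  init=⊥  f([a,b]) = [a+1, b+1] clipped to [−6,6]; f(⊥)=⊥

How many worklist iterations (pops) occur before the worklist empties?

Iteration log — 29 steps:
  step 1. node 0  ⊔preds=[4,6]  new=[4,6]  old=⊥  +wl: 
  step 2. node 1  ⊔preds=⊥  new=[4,6]  stable
  step 3. node 2  ⊔preds=[4,6]  new=[0,6]  old=[0,1]  +wl: 
  step 4. node 3  ⊔preds=[4,6]  new=[2,6]  old=⊥  +wl: 
  step 5. node 4  ⊔preds=[0,6]  new=[-1,5]  old=⊥  +wl: 0,3
  step 6. node 5  ⊔preds=[2,6]  new=[2,6]  old=⊥  +wl: 
  step 7. node 6  ⊔preds=[-1,6]  new=[0,6]  old=⊥  +wl: 2
  step 8. node 0  ⊔preds=[-1,6]  new=[-1,6]  old=[4,6]  +wl: 4
  step 9. node 3  ⊔preds=[-1,6]  new=[-3,6]  old=[2,6]  +wl: 5,6
  step 10. node 2  ⊔preds=[-1,6]  new=[0,6]  stable
  step 11. node 4  ⊔preds=[-1,6]  new=[-2,5]  old=[-1,5]  +wl: 0,3
  step 12. node 5  ⊔preds=[-3,6]  new=[-3,6]  old=[2,6]  +wl: 
  step 13. node 6  ⊔preds=[-3,6]  new=[-2,6]  old=[0,6]  +wl: 2
  step 14. node 0  ⊔preds=[-3,6]  new=[-3,6]  old=[-1,6]  +wl: 4
  step 15. node 3  ⊔preds=[-3,6]  new=[-5,6]  old=[-3,6]  +wl: 5,6
  step 16. node 2  ⊔preds=[-3,6]  new=[0,6]  stable
  step 17. node 4  ⊔preds=[-3,6]  new=[-4,5]  old=[-2,5]  +wl: 0,3
  step 18. node 5  ⊔preds=[-5,6]  new=[-5,6]  old=[-3,6]  +wl: 
  step 19. node 6  ⊔preds=[-5,6]  new=[-4,6]  old=[-2,6]  +wl: 2
  step 20. node 0  ⊔preds=[-5,6]  new=[-5,6]  old=[-3,6]  +wl: 4
  step 21. node 3  ⊔preds=[-5,6]  new=[-6,6]  old=[-5,6]  +wl: 5,6
  step 22. node 2  ⊔preds=[-5,6]  new=[0,6]  stable
  step 23. node 4  ⊔preds=[-5,6]  new=[-6,5]  old=[-4,5]  +wl: 0,3
  step 24. node 5  ⊔preds=[-6,6]  new=[-6,6]  old=[-5,6]  +wl: 
  step 25. node 6  ⊔preds=[-6,6]  new=[-5,6]  old=[-4,6]  +wl: 2
  step 26. node 0  ⊔preds=[-6,6]  new=[-6,6]  old=[-5,6]  +wl: 4
  step 27. node 3  ⊔preds=[-6,6]  new=[-6,6]  stable
  step 28. node 2  ⊔preds=[-6,6]  new=[0,6]  stable
  step 29. node 4  ⊔preds=[-6,6]  new=[-6,5]  stable

Least fixpoint reached:
  node 0: [-6,6]
  node 1: [4,6]
  node 2: [0,6]
  node 3: [-6,6]
  node 4: [-6,5]
  node 5: [-6,6]
  node 6: [-5,6]

29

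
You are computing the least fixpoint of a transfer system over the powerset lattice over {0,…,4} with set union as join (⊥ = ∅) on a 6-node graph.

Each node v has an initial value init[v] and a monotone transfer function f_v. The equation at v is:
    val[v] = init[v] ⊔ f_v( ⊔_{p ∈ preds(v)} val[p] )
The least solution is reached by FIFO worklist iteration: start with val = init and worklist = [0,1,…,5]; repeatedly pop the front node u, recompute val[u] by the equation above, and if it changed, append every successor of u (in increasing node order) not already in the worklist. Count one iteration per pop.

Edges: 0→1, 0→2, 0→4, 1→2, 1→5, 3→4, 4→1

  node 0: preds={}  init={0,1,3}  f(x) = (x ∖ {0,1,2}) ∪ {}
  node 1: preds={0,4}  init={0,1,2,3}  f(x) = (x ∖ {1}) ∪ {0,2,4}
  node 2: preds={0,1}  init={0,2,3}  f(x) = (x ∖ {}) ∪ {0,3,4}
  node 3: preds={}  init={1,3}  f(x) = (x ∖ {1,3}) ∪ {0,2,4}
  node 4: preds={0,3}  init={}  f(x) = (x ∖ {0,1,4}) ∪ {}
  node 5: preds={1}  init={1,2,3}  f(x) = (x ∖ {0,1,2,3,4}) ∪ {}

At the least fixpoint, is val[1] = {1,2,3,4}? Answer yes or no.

no

Worklist (7 pops):
  #1 pop 0: in={} → {0,1,3} (no change)
  #2 pop 1: in={0,1,3} → {0,1,2,3,4} (was {0,1,2,3}); enqueue []
  #3 pop 2: in={0,1,2,3,4} → {0,1,2,3,4} (was {0,2,3}); enqueue []
  #4 pop 3: in={} → {0,1,2,3,4} (was {1,3}); enqueue []
  #5 pop 4: in={0,1,2,3,4} → {2,3} (was {}); enqueue [1]
  #6 pop 5: in={0,1,2,3,4} → {1,2,3} (no change)
  #7 pop 1: in={0,1,2,3} → {0,1,2,3,4} (no change)

Fixpoint:
  val[0] = {0,1,3}
  val[1] = {0,1,2,3,4}
  val[2] = {0,1,2,3,4}
  val[3] = {0,1,2,3,4}
  val[4] = {2,3}
  val[5] = {1,2,3}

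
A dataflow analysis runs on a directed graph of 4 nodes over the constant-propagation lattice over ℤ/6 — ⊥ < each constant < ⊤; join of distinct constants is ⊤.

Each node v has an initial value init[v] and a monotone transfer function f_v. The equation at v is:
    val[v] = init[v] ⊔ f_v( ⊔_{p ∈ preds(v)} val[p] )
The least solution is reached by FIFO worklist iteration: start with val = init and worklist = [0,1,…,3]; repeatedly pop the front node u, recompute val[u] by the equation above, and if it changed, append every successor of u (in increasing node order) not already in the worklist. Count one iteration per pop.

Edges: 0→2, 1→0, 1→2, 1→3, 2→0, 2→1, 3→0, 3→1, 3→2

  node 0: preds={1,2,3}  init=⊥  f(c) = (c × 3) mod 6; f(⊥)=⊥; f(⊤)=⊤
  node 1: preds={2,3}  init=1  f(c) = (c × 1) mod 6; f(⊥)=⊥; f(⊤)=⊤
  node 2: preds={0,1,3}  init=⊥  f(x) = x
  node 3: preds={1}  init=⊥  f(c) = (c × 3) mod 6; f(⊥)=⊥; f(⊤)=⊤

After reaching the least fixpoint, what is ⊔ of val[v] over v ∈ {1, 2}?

⊤

Worklist (12 pops):
  #1 pop 0: in=1 → 3 (was ⊥); enqueue []
  #2 pop 1: in=⊥ → 1 (no change)
  #3 pop 2: in=⊤ → ⊤ (was ⊥); enqueue [0,1]
  #4 pop 3: in=1 → 3 (was ⊥); enqueue [2]
  #5 pop 0: in=⊤ → ⊤ (was 3); enqueue []
  #6 pop 1: in=⊤ → ⊤ (was 1); enqueue [0,3]
  #7 pop 2: in=⊤ → ⊤ (no change)
  #8 pop 0: in=⊤ → ⊤ (no change)
  #9 pop 3: in=⊤ → ⊤ (was 3); enqueue [0,1,2]
  #10 pop 0: in=⊤ → ⊤ (no change)
  #11 pop 1: in=⊤ → ⊤ (no change)
  #12 pop 2: in=⊤ → ⊤ (no change)

Fixpoint:
  val[0] = ⊤
  val[1] = ⊤
  val[2] = ⊤
  val[3] = ⊤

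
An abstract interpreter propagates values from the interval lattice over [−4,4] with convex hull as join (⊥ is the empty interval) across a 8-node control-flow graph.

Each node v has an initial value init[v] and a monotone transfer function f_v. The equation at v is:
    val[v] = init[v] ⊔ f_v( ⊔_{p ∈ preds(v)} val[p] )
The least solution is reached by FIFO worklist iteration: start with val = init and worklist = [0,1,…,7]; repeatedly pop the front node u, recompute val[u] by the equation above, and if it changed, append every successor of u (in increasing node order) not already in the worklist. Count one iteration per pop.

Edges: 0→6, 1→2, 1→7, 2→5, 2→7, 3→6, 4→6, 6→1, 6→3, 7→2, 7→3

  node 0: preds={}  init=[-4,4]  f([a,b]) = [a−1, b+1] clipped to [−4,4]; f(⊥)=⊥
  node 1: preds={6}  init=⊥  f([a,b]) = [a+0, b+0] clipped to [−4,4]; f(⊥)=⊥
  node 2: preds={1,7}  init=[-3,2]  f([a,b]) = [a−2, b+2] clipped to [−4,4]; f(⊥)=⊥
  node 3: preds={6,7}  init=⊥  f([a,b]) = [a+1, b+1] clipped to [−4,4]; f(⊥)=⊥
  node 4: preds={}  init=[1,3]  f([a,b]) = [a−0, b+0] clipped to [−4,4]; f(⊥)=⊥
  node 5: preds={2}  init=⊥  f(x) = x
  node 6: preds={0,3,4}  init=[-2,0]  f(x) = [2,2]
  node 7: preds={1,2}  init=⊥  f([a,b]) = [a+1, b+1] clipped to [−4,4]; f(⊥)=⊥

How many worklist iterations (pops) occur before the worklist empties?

16

Trace (16 dequeues):
  [1] u=0 | in ⊥ | out [-4,4] | ==
  [2] u=1 | in [-2,0] | out [-2,0] | prev ⊥ | push {}
  [3] u=2 | in [-2,0] | out [-4,2] | prev [-3,2] | push {}
  [4] u=3 | in [-2,0] | out [-1,1] | prev ⊥ | push {}
  [5] u=4 | in ⊥ | out [1,3] | ==
  [6] u=5 | in [-4,2] | out [-4,2] | prev ⊥ | push {}
  [7] u=6 | in [-4,4] | out [-2,2] | prev [-2,0] | push {1,3}
  [8] u=7 | in [-4,2] | out [-3,3] | prev ⊥ | push {2}
  [9] u=1 | in [-2,2] | out [-2,2] | prev [-2,0] | push {7}
  [10] u=3 | in [-3,3] | out [-2,4] | prev [-1,1] | push {6}
  [11] u=2 | in [-3,3] | out [-4,4] | prev [-4,2] | push {5}
  [12] u=7 | in [-4,4] | out [-3,4] | prev [-3,3] | push {2,3}
  [13] u=6 | in [-4,4] | out [-2,2] | ==
  [14] u=5 | in [-4,4] | out [-4,4] | prev [-4,2] | push {}
  [15] u=2 | in [-3,4] | out [-4,4] | ==
  [16] u=3 | in [-3,4] | out [-2,4] | ==

Converged values:
  [0] [-4,4]
  [1] [-2,2]
  [2] [-4,4]
  [3] [-2,4]
  [4] [1,3]
  [5] [-4,4]
  [6] [-2,2]
  [7] [-3,4]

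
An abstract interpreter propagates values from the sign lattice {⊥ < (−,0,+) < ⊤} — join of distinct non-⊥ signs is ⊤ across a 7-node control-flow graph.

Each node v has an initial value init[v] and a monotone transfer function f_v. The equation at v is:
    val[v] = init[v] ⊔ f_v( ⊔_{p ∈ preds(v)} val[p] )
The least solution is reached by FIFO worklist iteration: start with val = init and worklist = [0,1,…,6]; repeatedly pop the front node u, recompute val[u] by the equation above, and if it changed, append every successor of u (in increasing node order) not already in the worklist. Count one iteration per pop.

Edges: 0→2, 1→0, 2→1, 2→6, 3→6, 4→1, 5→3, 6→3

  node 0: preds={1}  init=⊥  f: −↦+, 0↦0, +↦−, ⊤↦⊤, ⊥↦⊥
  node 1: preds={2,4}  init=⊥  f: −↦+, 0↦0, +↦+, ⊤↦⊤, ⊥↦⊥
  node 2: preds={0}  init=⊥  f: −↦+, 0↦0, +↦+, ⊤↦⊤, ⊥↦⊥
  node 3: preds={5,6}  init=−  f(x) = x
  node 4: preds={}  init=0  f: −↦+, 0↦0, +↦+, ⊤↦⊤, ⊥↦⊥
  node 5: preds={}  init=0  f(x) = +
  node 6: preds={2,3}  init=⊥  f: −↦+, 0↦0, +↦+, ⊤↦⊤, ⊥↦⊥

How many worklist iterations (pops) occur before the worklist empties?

Trace (12 dequeues):
  [1] u=0 | in ⊥ | out ⊥ | ==
  [2] u=1 | in 0 | out 0 | prev ⊥ | push {0}
  [3] u=2 | in ⊥ | out ⊥ | ==
  [4] u=3 | in 0 | out ⊤ | prev − | push {}
  [5] u=4 | in ⊥ | out 0 | ==
  [6] u=5 | in ⊥ | out ⊤ | prev 0 | push {3}
  [7] u=6 | in ⊤ | out ⊤ | prev ⊥ | push {}
  [8] u=0 | in 0 | out 0 | prev ⊥ | push {2}
  [9] u=3 | in ⊤ | out ⊤ | ==
  [10] u=2 | in 0 | out 0 | prev ⊥ | push {1,6}
  [11] u=1 | in 0 | out 0 | ==
  [12] u=6 | in ⊤ | out ⊤ | ==

Converged values:
  [0] 0
  [1] 0
  [2] 0
  [3] ⊤
  [4] 0
  [5] ⊤
  [6] ⊤

12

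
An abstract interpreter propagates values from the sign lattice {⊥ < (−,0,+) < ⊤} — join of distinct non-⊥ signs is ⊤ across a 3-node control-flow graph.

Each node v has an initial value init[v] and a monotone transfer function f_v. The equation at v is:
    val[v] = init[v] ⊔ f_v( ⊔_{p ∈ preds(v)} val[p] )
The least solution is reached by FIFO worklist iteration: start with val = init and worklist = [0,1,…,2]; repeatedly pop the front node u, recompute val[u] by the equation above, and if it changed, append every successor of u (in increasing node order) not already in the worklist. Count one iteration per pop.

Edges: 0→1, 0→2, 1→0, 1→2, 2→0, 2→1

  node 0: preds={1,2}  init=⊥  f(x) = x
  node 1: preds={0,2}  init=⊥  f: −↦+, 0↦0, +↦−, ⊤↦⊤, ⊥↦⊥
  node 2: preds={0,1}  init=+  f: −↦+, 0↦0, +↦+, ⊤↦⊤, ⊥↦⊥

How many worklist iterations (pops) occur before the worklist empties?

7

Worklist (7 pops):
  #1 pop 0: in=+ → + (was ⊥); enqueue []
  #2 pop 1: in=+ → − (was ⊥); enqueue [0]
  #3 pop 2: in=⊤ → ⊤ (was +); enqueue [1]
  #4 pop 0: in=⊤ → ⊤ (was +); enqueue [2]
  #5 pop 1: in=⊤ → ⊤ (was −); enqueue [0]
  #6 pop 2: in=⊤ → ⊤ (no change)
  #7 pop 0: in=⊤ → ⊤ (no change)

Fixpoint:
  val[0] = ⊤
  val[1] = ⊤
  val[2] = ⊤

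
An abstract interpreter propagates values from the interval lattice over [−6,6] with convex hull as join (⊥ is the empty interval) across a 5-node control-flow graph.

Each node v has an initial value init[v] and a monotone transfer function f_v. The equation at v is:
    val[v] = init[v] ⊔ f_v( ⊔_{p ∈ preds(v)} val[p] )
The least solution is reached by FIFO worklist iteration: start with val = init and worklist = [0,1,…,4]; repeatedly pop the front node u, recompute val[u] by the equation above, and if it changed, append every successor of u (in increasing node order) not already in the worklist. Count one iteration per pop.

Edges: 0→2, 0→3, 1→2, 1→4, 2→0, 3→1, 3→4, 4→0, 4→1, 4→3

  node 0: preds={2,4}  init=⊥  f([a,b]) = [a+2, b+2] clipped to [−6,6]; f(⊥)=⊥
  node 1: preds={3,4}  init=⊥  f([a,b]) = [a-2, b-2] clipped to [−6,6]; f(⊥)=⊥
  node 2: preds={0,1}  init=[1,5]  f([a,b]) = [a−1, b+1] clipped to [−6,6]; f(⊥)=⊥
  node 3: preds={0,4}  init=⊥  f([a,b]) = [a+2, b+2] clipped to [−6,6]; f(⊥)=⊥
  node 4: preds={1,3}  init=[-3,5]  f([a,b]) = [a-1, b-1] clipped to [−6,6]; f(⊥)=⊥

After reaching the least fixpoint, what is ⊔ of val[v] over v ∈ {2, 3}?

Worklist (11 pops):
  #1 pop 0: in=[-3,5] → [-1,6] (was ⊥); enqueue []
  #2 pop 1: in=[-3,5] → [-5,3] (was ⊥); enqueue []
  #3 pop 2: in=[-5,6] → [-6,6] (was [1,5]); enqueue [0]
  #4 pop 3: in=[-3,6] → [-1,6] (was ⊥); enqueue [1]
  #5 pop 4: in=[-5,6] → [-6,5] (was [-3,5]); enqueue [3]
  #6 pop 0: in=[-6,6] → [-4,6] (was [-1,6]); enqueue [2]
  #7 pop 1: in=[-6,6] → [-6,4] (was [-5,3]); enqueue [4]
  #8 pop 3: in=[-6,6] → [-4,6] (was [-1,6]); enqueue [1]
  #9 pop 2: in=[-6,6] → [-6,6] (no change)
  #10 pop 4: in=[-6,6] → [-6,5] (no change)
  #11 pop 1: in=[-6,6] → [-6,4] (no change)

Fixpoint:
  val[0] = [-4,6]
  val[1] = [-6,4]
  val[2] = [-6,6]
  val[3] = [-4,6]
  val[4] = [-6,5]

[-6,6]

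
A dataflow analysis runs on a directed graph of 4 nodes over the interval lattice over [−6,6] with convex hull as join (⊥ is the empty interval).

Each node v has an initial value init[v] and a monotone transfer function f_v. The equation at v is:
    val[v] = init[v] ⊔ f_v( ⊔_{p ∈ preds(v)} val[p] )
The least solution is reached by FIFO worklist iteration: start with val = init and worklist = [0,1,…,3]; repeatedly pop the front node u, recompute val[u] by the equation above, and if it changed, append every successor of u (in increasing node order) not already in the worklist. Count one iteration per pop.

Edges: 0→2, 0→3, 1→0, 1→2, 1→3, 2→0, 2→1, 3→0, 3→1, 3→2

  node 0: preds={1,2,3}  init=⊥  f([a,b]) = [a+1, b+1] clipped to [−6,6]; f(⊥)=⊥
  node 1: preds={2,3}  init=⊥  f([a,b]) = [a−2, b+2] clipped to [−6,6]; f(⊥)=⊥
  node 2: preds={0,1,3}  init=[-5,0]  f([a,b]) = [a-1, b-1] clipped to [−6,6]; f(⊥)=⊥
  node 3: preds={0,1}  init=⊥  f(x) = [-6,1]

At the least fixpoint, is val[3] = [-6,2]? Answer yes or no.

no

Iteration log — 22 steps:
  step 1. node 0  ⊔preds=[-5,0]  new=[-4,1]  old=⊥  +wl: 
  step 2. node 1  ⊔preds=[-5,0]  new=[-6,2]  old=⊥  +wl: 0
  step 3. node 2  ⊔preds=[-6,2]  new=[-6,1]  old=[-5,0]  +wl: 1
  step 4. node 3  ⊔preds=[-6,2]  new=[-6,1]  old=⊥  +wl: 2
  step 5. node 0  ⊔preds=[-6,2]  new=[-5,3]  old=[-4,1]  +wl: 3
  step 6. node 1  ⊔preds=[-6,1]  new=[-6,3]  old=[-6,2]  +wl: 0
  step 7. node 2  ⊔preds=[-6,3]  new=[-6,2]  old=[-6,1]  +wl: 1
  step 8. node 3  ⊔preds=[-6,3]  new=[-6,1]  stable
  step 9. node 0  ⊔preds=[-6,3]  new=[-5,4]  old=[-5,3]  +wl: 2,3
  step 10. node 1  ⊔preds=[-6,2]  new=[-6,4]  old=[-6,3]  +wl: 0
  step 11. node 2  ⊔preds=[-6,4]  new=[-6,3]  old=[-6,2]  +wl: 1
  step 12. node 3  ⊔preds=[-6,4]  new=[-6,1]  stable
  step 13. node 0  ⊔preds=[-6,4]  new=[-5,5]  old=[-5,4]  +wl: 2,3
  step 14. node 1  ⊔preds=[-6,3]  new=[-6,5]  old=[-6,4]  +wl: 0
  step 15. node 2  ⊔preds=[-6,5]  new=[-6,4]  old=[-6,3]  +wl: 1
  step 16. node 3  ⊔preds=[-6,5]  new=[-6,1]  stable
  step 17. node 0  ⊔preds=[-6,5]  new=[-5,6]  old=[-5,5]  +wl: 2,3
  step 18. node 1  ⊔preds=[-6,4]  new=[-6,6]  old=[-6,5]  +wl: 0
  step 19. node 2  ⊔preds=[-6,6]  new=[-6,5]  old=[-6,4]  +wl: 1
  step 20. node 3  ⊔preds=[-6,6]  new=[-6,1]  stable
  step 21. node 0  ⊔preds=[-6,6]  new=[-5,6]  stable
  step 22. node 1  ⊔preds=[-6,5]  new=[-6,6]  stable

Least fixpoint reached:
  node 0: [-5,6]
  node 1: [-6,6]
  node 2: [-6,5]
  node 3: [-6,1]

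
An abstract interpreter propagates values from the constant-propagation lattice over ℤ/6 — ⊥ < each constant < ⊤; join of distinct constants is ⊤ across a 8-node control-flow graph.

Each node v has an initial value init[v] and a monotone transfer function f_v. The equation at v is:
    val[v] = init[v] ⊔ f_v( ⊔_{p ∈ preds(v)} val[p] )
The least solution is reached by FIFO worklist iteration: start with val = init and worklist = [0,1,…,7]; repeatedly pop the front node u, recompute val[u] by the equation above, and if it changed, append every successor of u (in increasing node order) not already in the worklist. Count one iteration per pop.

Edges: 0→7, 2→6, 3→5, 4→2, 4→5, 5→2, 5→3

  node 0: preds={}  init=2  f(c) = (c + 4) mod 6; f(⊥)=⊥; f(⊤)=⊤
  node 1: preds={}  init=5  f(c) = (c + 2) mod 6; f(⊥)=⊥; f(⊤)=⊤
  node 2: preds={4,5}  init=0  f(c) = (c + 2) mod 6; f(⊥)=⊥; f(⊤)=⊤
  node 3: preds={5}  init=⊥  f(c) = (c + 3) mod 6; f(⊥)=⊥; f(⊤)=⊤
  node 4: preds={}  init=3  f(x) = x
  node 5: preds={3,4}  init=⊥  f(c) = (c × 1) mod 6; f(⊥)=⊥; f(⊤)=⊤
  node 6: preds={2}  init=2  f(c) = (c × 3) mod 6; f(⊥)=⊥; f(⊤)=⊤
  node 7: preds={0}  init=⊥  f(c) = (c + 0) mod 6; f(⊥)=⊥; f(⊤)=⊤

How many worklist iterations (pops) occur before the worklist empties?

14

Iteration log — 14 steps:
  step 1. node 0  ⊔preds=⊥  new=2  stable
  step 2. node 1  ⊔preds=⊥  new=5  stable
  step 3. node 2  ⊔preds=3  new=⊤  old=0  +wl: 
  step 4. node 3  ⊔preds=⊥  new=⊥  stable
  step 5. node 4  ⊔preds=⊥  new=3  stable
  step 6. node 5  ⊔preds=3  new=3  old=⊥  +wl: 2,3
  step 7. node 6  ⊔preds=⊤  new=⊤  old=2  +wl: 
  step 8. node 7  ⊔preds=2  new=2  old=⊥  +wl: 
  step 9. node 2  ⊔preds=3  new=⊤  stable
  step 10. node 3  ⊔preds=3  new=0  old=⊥  +wl: 5
  step 11. node 5  ⊔preds=⊤  new=⊤  old=3  +wl: 2,3
  step 12. node 2  ⊔preds=⊤  new=⊤  stable
  step 13. node 3  ⊔preds=⊤  new=⊤  old=0  +wl: 5
  step 14. node 5  ⊔preds=⊤  new=⊤  stable

Least fixpoint reached:
  node 0: 2
  node 1: 5
  node 2: ⊤
  node 3: ⊤
  node 4: 3
  node 5: ⊤
  node 6: ⊤
  node 7: 2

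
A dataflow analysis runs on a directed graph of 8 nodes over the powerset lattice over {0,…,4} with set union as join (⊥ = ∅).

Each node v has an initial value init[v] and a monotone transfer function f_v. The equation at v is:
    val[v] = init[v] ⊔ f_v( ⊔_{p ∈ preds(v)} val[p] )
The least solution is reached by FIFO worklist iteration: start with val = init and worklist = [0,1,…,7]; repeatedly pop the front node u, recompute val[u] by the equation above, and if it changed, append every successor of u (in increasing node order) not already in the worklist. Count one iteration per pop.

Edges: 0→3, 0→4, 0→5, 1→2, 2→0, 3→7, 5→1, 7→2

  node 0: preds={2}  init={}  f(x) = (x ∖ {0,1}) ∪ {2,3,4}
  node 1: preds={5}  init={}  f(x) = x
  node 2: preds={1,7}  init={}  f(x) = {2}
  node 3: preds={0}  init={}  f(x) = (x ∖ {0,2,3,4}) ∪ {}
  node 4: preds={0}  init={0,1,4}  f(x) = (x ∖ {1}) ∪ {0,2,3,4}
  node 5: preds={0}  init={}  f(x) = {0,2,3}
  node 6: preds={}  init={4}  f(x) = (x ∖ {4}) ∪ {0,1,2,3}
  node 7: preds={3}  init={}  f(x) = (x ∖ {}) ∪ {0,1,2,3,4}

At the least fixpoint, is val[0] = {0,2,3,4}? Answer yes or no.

Worklist (11 pops):
  #1 pop 0: in={} → {2,3,4} (was {}); enqueue []
  #2 pop 1: in={} → {} (no change)
  #3 pop 2: in={} → {2} (was {}); enqueue [0]
  #4 pop 3: in={2,3,4} → {} (no change)
  #5 pop 4: in={2,3,4} → {0,1,2,3,4} (was {0,1,4}); enqueue []
  #6 pop 5: in={2,3,4} → {0,2,3} (was {}); enqueue [1]
  #7 pop 6: in={} → {0,1,2,3,4} (was {4}); enqueue []
  #8 pop 7: in={} → {0,1,2,3,4} (was {}); enqueue [2]
  #9 pop 0: in={2} → {2,3,4} (no change)
  #10 pop 1: in={0,2,3} → {0,2,3} (was {}); enqueue []
  #11 pop 2: in={0,1,2,3,4} → {2} (no change)

Fixpoint:
  val[0] = {2,3,4}
  val[1] = {0,2,3}
  val[2] = {2}
  val[3] = {}
  val[4] = {0,1,2,3,4}
  val[5] = {0,2,3}
  val[6] = {0,1,2,3,4}
  val[7] = {0,1,2,3,4}

no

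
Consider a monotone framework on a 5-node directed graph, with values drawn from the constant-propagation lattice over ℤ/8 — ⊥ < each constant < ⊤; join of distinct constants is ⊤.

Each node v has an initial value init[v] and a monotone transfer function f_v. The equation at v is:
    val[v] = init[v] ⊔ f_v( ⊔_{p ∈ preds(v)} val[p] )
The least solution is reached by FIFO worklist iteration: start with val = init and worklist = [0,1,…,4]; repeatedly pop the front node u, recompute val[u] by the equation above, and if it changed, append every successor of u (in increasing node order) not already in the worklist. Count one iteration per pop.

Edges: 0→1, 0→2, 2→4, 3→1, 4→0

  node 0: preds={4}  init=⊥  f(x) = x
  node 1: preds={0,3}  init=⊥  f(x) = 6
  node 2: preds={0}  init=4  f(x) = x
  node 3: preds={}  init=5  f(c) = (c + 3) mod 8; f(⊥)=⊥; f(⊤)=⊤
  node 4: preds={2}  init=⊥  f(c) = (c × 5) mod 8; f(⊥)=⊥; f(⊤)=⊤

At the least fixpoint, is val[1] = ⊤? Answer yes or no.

no

Trace (8 dequeues):
  [1] u=0 | in ⊥ | out ⊥ | ==
  [2] u=1 | in 5 | out 6 | prev ⊥ | push {}
  [3] u=2 | in ⊥ | out 4 | ==
  [4] u=3 | in ⊥ | out 5 | ==
  [5] u=4 | in 4 | out 4 | prev ⊥ | push {0}
  [6] u=0 | in 4 | out 4 | prev ⊥ | push {1,2}
  [7] u=1 | in ⊤ | out 6 | ==
  [8] u=2 | in 4 | out 4 | ==

Converged values:
  [0] 4
  [1] 6
  [2] 4
  [3] 5
  [4] 4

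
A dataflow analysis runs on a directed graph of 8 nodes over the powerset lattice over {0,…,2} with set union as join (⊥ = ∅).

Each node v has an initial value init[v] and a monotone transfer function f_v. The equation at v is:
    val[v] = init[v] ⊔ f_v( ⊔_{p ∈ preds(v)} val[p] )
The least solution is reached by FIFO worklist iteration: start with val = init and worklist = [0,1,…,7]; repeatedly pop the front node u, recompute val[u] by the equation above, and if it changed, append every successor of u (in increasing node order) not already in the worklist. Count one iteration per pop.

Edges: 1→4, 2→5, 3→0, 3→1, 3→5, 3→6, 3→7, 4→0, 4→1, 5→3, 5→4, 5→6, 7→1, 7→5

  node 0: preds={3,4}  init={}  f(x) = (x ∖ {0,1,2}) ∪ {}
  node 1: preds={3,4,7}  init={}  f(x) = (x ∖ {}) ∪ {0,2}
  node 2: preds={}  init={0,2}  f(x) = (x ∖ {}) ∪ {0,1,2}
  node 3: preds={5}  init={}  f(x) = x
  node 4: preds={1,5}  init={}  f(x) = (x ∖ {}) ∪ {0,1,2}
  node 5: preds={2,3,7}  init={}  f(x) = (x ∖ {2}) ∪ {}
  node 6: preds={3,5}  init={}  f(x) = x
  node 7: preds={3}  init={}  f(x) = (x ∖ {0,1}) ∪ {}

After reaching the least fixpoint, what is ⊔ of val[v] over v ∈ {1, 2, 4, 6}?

Trace (17 dequeues):
  [1] u=0 | in {} | out {} | ==
  [2] u=1 | in {} | out {0,2} | prev {} | push {}
  [3] u=2 | in {} | out {0,1,2} | prev {0,2} | push {}
  [4] u=3 | in {} | out {} | ==
  [5] u=4 | in {0,2} | out {0,1,2} | prev {} | push {0,1}
  [6] u=5 | in {0,1,2} | out {0,1} | prev {} | push {3,4}
  [7] u=6 | in {0,1} | out {0,1} | prev {} | push {}
  [8] u=7 | in {} | out {} | ==
  [9] u=0 | in {0,1,2} | out {} | ==
  [10] u=1 | in {0,1,2} | out {0,1,2} | prev {0,2} | push {}
  [11] u=3 | in {0,1} | out {0,1} | prev {} | push {0,1,5,6,7}
  [12] u=4 | in {0,1,2} | out {0,1,2} | ==
  [13] u=0 | in {0,1,2} | out {} | ==
  [14] u=1 | in {0,1,2} | out {0,1,2} | ==
  [15] u=5 | in {0,1,2} | out {0,1} | ==
  [16] u=6 | in {0,1} | out {0,1} | ==
  [17] u=7 | in {0,1} | out {} | ==

Converged values:
  [0] {}
  [1] {0,1,2}
  [2] {0,1,2}
  [3] {0,1}
  [4] {0,1,2}
  [5] {0,1}
  [6] {0,1}
  [7] {}

{0,1,2}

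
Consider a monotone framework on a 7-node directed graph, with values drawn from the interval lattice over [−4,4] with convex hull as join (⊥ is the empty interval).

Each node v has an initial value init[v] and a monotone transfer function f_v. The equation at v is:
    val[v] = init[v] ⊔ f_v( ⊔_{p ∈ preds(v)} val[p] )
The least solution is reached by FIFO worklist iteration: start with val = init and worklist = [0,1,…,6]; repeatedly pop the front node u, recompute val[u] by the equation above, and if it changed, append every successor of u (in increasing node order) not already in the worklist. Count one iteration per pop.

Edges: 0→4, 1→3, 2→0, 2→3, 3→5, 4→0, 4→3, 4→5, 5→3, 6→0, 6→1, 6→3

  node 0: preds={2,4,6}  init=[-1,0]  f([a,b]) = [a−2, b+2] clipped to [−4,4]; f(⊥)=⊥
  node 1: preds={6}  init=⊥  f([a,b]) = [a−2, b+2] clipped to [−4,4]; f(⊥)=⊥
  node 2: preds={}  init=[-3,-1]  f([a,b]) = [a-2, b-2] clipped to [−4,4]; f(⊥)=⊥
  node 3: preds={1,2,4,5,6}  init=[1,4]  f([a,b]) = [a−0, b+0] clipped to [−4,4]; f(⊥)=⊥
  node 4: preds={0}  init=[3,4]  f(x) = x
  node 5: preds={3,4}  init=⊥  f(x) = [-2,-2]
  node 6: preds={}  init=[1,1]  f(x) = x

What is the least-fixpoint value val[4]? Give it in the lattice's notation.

Worklist (10 pops):
  #1 pop 0: in=[-3,4] → [-4,4] (was [-1,0]); enqueue []
  #2 pop 1: in=[1,1] → [-1,3] (was ⊥); enqueue []
  #3 pop 2: in=⊥ → [-3,-1] (no change)
  #4 pop 3: in=[-3,4] → [-3,4] (was [1,4]); enqueue []
  #5 pop 4: in=[-4,4] → [-4,4] (was [3,4]); enqueue [0,3]
  #6 pop 5: in=[-4,4] → [-2,-2] (was ⊥); enqueue []
  #7 pop 6: in=⊥ → [1,1] (no change)
  #8 pop 0: in=[-4,4] → [-4,4] (no change)
  #9 pop 3: in=[-4,4] → [-4,4] (was [-3,4]); enqueue [5]
  #10 pop 5: in=[-4,4] → [-2,-2] (no change)

Fixpoint:
  val[0] = [-4,4]
  val[1] = [-1,3]
  val[2] = [-3,-1]
  val[3] = [-4,4]
  val[4] = [-4,4]
  val[5] = [-2,-2]
  val[6] = [1,1]

[-4,4]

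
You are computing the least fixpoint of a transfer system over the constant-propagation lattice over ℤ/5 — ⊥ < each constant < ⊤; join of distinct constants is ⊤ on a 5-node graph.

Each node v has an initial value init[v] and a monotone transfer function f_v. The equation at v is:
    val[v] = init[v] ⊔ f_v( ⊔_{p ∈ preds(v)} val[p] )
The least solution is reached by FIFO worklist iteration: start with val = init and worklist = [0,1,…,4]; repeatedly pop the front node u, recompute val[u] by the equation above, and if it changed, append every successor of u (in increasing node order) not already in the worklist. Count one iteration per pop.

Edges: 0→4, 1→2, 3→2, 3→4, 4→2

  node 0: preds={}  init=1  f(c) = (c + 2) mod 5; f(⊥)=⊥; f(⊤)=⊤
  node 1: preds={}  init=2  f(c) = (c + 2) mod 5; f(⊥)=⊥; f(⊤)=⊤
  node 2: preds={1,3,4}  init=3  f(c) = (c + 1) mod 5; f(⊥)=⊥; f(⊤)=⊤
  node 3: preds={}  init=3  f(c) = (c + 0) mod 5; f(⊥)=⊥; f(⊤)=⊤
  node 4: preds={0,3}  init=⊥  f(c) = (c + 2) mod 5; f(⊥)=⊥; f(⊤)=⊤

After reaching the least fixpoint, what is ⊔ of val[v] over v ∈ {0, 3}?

Worklist (6 pops):
  #1 pop 0: in=⊥ → 1 (no change)
  #2 pop 1: in=⊥ → 2 (no change)
  #3 pop 2: in=⊤ → ⊤ (was 3); enqueue []
  #4 pop 3: in=⊥ → 3 (no change)
  #5 pop 4: in=⊤ → ⊤ (was ⊥); enqueue [2]
  #6 pop 2: in=⊤ → ⊤ (no change)

Fixpoint:
  val[0] = 1
  val[1] = 2
  val[2] = ⊤
  val[3] = 3
  val[4] = ⊤

⊤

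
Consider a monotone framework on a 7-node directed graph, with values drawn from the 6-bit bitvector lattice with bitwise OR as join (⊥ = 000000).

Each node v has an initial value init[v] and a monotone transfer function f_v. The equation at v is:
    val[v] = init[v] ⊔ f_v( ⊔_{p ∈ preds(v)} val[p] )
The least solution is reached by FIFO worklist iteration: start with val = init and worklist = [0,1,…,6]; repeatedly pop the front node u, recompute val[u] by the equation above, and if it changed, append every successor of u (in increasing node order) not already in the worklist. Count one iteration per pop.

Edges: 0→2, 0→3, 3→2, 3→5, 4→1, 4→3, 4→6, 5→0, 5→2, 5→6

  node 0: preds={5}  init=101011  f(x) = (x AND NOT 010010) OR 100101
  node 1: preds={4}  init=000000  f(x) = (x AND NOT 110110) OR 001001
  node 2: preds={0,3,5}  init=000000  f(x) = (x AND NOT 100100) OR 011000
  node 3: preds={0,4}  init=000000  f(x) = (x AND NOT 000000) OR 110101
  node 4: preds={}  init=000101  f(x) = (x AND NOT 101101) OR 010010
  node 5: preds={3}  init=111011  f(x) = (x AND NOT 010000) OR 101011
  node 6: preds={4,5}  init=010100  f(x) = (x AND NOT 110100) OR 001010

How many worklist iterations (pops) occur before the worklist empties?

11

Trace (11 dequeues):
  [1] u=0 | in 111011 | out 101111 | prev 101011 | push {}
  [2] u=1 | in 000101 | out 001001 | prev 000000 | push {}
  [3] u=2 | in 111111 | out 011011 | prev 000000 | push {}
  [4] u=3 | in 101111 | out 111111 | prev 000000 | push {2}
  [5] u=4 | in 000000 | out 010111 | prev 000101 | push {1,3}
  [6] u=5 | in 111111 | out 111111 | prev 111011 | push {0}
  [7] u=6 | in 111111 | out 011111 | prev 010100 | push {}
  [8] u=2 | in 111111 | out 011011 | ==
  [9] u=1 | in 010111 | out 001001 | ==
  [10] u=3 | in 111111 | out 111111 | ==
  [11] u=0 | in 111111 | out 101111 | ==

Converged values:
  [0] 101111
  [1] 001001
  [2] 011011
  [3] 111111
  [4] 010111
  [5] 111111
  [6] 011111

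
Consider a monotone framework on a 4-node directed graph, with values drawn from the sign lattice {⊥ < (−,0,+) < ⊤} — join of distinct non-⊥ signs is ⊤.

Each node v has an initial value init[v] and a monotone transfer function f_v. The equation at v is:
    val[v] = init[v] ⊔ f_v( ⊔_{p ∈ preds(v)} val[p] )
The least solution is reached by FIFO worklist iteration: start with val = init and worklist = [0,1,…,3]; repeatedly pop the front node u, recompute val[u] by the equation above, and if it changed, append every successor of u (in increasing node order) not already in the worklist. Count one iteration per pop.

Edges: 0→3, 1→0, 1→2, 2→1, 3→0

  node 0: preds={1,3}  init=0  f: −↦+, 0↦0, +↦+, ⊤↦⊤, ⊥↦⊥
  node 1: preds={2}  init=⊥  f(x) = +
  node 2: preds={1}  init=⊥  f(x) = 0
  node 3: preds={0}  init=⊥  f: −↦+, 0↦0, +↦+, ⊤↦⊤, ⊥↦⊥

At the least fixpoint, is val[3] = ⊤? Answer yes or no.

Trace (8 dequeues):
  [1] u=0 | in ⊥ | out 0 | ==
  [2] u=1 | in ⊥ | out + | prev ⊥ | push {0}
  [3] u=2 | in + | out 0 | prev ⊥ | push {1}
  [4] u=3 | in 0 | out 0 | prev ⊥ | push {}
  [5] u=0 | in ⊤ | out ⊤ | prev 0 | push {3}
  [6] u=1 | in 0 | out + | ==
  [7] u=3 | in ⊤ | out ⊤ | prev 0 | push {0}
  [8] u=0 | in ⊤ | out ⊤ | ==

Converged values:
  [0] ⊤
  [1] +
  [2] 0
  [3] ⊤

yes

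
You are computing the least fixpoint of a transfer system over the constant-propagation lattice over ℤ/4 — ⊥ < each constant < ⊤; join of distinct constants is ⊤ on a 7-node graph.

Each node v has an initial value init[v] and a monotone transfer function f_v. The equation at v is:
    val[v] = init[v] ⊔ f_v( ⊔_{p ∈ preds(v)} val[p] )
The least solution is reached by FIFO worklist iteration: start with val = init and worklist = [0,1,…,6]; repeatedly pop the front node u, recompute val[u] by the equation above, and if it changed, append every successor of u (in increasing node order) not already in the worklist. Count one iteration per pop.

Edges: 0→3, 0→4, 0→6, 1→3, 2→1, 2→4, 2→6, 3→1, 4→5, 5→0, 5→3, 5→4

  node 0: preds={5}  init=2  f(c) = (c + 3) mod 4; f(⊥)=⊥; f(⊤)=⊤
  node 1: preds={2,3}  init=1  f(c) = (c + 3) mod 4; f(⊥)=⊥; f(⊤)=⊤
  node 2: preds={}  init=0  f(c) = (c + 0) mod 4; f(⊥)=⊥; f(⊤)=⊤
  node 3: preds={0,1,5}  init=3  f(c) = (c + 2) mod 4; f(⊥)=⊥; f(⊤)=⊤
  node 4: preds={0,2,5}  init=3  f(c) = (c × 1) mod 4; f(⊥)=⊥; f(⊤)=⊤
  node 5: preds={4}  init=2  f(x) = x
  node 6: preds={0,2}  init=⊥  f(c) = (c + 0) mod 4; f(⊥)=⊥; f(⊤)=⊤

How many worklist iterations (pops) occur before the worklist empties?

Trace (11 dequeues):
  [1] u=0 | in 2 | out ⊤ | prev 2 | push {}
  [2] u=1 | in ⊤ | out ⊤ | prev 1 | push {}
  [3] u=2 | in ⊥ | out 0 | ==
  [4] u=3 | in ⊤ | out ⊤ | prev 3 | push {1}
  [5] u=4 | in ⊤ | out ⊤ | prev 3 | push {}
  [6] u=5 | in ⊤ | out ⊤ | prev 2 | push {0,3,4}
  [7] u=6 | in ⊤ | out ⊤ | prev ⊥ | push {}
  [8] u=1 | in ⊤ | out ⊤ | ==
  [9] u=0 | in ⊤ | out ⊤ | ==
  [10] u=3 | in ⊤ | out ⊤ | ==
  [11] u=4 | in ⊤ | out ⊤ | ==

Converged values:
  [0] ⊤
  [1] ⊤
  [2] 0
  [3] ⊤
  [4] ⊤
  [5] ⊤
  [6] ⊤

11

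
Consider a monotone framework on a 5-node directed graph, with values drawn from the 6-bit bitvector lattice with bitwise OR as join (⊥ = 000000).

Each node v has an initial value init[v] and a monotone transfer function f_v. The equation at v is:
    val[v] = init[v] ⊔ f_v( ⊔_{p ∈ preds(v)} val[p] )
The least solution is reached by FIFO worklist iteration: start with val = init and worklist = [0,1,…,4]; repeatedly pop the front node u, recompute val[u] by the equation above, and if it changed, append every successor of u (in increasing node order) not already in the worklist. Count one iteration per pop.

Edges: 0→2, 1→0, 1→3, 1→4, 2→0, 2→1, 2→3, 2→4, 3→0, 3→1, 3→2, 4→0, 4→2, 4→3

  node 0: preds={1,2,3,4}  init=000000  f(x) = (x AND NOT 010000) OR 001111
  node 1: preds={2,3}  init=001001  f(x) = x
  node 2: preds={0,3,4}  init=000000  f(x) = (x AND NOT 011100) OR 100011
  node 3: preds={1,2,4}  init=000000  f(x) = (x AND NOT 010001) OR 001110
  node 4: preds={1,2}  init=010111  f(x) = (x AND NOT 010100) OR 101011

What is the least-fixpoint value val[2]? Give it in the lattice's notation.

Iteration log — 11 steps:
  step 1. node 0  ⊔preds=011111  new=001111  old=000000  +wl: 
  step 2. node 1  ⊔preds=000000  new=001001  stable
  step 3. node 2  ⊔preds=011111  new=100011  old=000000  +wl: 0,1
  step 4. node 3  ⊔preds=111111  new=101110  old=000000  +wl: 2
  step 5. node 4  ⊔preds=101011  new=111111  old=010111  +wl: 3
  step 6. node 0  ⊔preds=111111  new=101111  old=001111  +wl: 
  step 7. node 1  ⊔preds=101111  new=101111  old=001001  +wl: 0,4
  step 8. node 2  ⊔preds=111111  new=100011  stable
  step 9. node 3  ⊔preds=111111  new=101110  stable
  step 10. node 0  ⊔preds=111111  new=101111  stable
  step 11. node 4  ⊔preds=101111  new=111111  stable

Least fixpoint reached:
  node 0: 101111
  node 1: 101111
  node 2: 100011
  node 3: 101110
  node 4: 111111

100011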